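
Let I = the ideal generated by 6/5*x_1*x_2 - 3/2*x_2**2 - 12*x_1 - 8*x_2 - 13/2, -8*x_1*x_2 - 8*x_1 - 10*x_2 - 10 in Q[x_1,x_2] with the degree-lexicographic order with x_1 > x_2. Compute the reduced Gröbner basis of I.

G = {x_1**2 + 5/4*x_1, x_1*x_2 + x_1 + 5/4*x_2 + 5/4, x_2**2 + 44/5*x_1 + 19/3*x_2 + 16/3}

f_1 = 6/5*x_1*x_2 - 3/2*x_2**2 - 12*x_1 - 8*x_2 - 13/2, LT = x_1*x_2.
f_2 = -8*x_1*x_2 - 8*x_1 - 10*x_2 - 10, LT = x_1*x_2.

S(f_1,f_2): lcm = x_1*x_2. S = -5/4*x_2**2 - 11*x_1 - 95/12*x_2 - 20/3.
  leading term x_2**2: no divisor's leading term divides it; move -5/4*x_2**2 to the remainder.
  leading term x_1: no divisor's leading term divides it; move -11*x_1 to the remainder.
  leading term x_2: no divisor's leading term divides it; move -95/12*x_2 to the remainder.
  leading term 1: no divisor's leading term divides it; move -20/3 to the remainder.
  remainder -5/4*x_2**2 - 11*x_1 - 95/12*x_2 - 20/3 ≠ 0; add g_3 = -5/4*x_2**2 - 11*x_1 - 95/12*x_2 - 20/3 to the basis.

S(f_1,g_3): lcm = x_1*x_2**2. S = -5/4*x_2**3 - 44/5*x_1**2 - 49/3*x_1*x_2 - 20/3*x_2**2 - 16/3*x_1 - 65/12*x_2.
  leading term x_2**3: subtract (x_2)·g_3 from -5/4*x_2**3 - 44/5*x_1**2 - 49/3*x_1*x_2 - 20/3*x_2**2 - 16/3*x_1 - 65/12*x_2 → -44/5*x_1**2 - 16/3*x_1*x_2 + 5/4*x_2**2 - 16/3*x_1 + 5/4*x_2
  leading term x_1**2: no divisor's leading term divides it; move -44/5*x_1**2 to the remainder.
  leading term x_1*x_2: subtract (-40/9)·f_1 from -16/3*x_1*x_2 + 5/4*x_2**2 - 16/3*x_1 + 5/4*x_2 → -65/12*x_2**2 - 176/3*x_1 - 1235/36*x_2 - 260/9
  leading term x_2**2: subtract (13/3)·g_3 from -65/12*x_2**2 - 176/3*x_1 - 1235/36*x_2 - 260/9 → -11*x_1
  leading term x_1: no divisor's leading term divides it; move -11*x_1 to the remainder.
  remainder -44/5*x_1**2 - 11*x_1 ≠ 0; add g_4 = -44/5*x_1**2 - 11*x_1 to the basis.

The other S-polynomials (S(f_2,g_3), S(f_1,g_4), S(f_2,g_4), S(g_3,g_4)) all reduce to 0 modulo the current basis, so we have a Gröbner basis.
Inter-reduce: drop elements whose leading term is divisible by another's, tail-reduce, and make monic.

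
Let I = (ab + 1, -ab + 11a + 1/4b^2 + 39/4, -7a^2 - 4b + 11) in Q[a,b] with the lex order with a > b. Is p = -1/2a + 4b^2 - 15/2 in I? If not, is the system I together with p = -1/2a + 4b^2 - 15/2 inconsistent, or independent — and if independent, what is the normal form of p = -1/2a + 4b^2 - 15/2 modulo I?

First compute the reduced Gröbner basis of I by Buchberger's algorithm.
f_1 = ab + 1, LT = ab.
f_2 = -ab + 11a + 1/4b^2 + 39/4, LT = ab.
f_3 = -7a^2 - 4b + 11, LT = a^2.

S(f_1,f_2): lcm = ab. S = 11a + 1/4b^2 + 43/4.
  leading term a: no divisor's leading term divides it; move 11a to the remainder.
  leading term b^2: no divisor's leading term divides it; move 1/4b^2 to the remainder.
  leading term 1: no divisor's leading term divides it; move 43/4 to the remainder.
  remainder 11a + 1/4b^2 + 43/4 ≠ 0; add h_4 = 11a + 1/4b^2 + 43/4 to the basis.

S(f_1,f_3): lcm = a^2b. S = a - 4/7b^2 + 11/7b.
  leading term a: subtract (1/11)·h_4 from a - 4/7b^2 + 11/7b → -183/308b^2 + 11/7b - 43/44
  leading term b^2: no divisor's leading term divides it; move -183/308b^2 to the remainder.
  leading term b: no divisor's leading term divides it; move 11/7b to the remainder.
  leading term 1: no divisor's leading term divides it; move -43/44 to the remainder.
  remainder -183/308b^2 + 11/7b - 43/44 ≠ 0; add h_5 = -183/308b^2 + 11/7b - 43/44 to the basis.

S(f_2,f_3): lcm = a^2b. S = -11a^2 - 1/4ab^2 - 39/4a - 4/7b^2 + 11/7b.
  leading term a^2: subtract (11/7)·f_3 from -11a^2 - 1/4ab^2 - 39/4a - 4/7b^2 + 11/7b → -1/4ab^2 - 39/4a - 4/7b^2 + 55/7b - 121/7
  leading term ab^2: subtract (-1/4b)·f_1 from -1/4ab^2 - 39/4a - 4/7b^2 + 55/7b - 121/7 → -39/4a - 4/7b^2 + 227/28b - 121/7
  leading term a: subtract (-39/44)·h_4 from -39/4a - 4/7b^2 + 227/28b - 121/7 → -431/1232b^2 + 227/28b - 9557/1232
  leading term b^2: subtract (431/732)·h_5 from -431/1232b^2 + 227/28b - 9557/1232 → 9200/1281b - 9200/1281
  leading term b: no divisor's leading term divides it; move 9200/1281b to the remainder.
  leading term 1: no divisor's leading term divides it; move -9200/1281 to the remainder.
  remainder 9200/1281b - 9200/1281 ≠ 0; add h_6 = 9200/1281b - 9200/1281 to the basis.

The other S-polynomials (S(f_1,h_4), S(f_2,h_4), S(f_3,h_4), S(f_1,h_5), S(f_2,h_5), S(f_3,h_5), S(h_4,h_5), S(f_1,h_6), S(f_2,h_6), S(f_3,h_6), S(h_4,h_6), S(h_5,h_6)) all reduce to 0 modulo the current basis, so we have a Gröbner basis.
Inter-reduce: drop elements whose leading term is divisible by another's, tail-reduce, and make monic.
Reduced Gröbner basis: {a + 1, b - 1}.
Label its elements g_1 = a + 1, g_2 = b - 1.

Reduce p = -1/2a + 4b^2 - 15/2 modulo G:
  leading term a: subtract (-1/2)·g_1 from -1/2a + 4b^2 - 15/2 → 4b^2 - 7
  leading term b^2: subtract (4b)·g_2 from 4b^2 - 7 → 4b - 7
  leading term b: subtract (4)·g_2 from 4b - 7 → -3
  leading term 1: no divisor's leading term divides it; move -3 to the remainder.
  normal form = -3.
The normal form is nonzero, so p ∉ I. Since p minus its normal form lies in I, I + (p) = I + (r) where r = -3; decide whether this ideal is the whole ring.
Here r = -3 is a nonzero constant, hence a unit: 1 ∈ I + (p), the Gröbner basis of I + (p) is {1}, and the enlarged system has no common solution — adjoining p is inconsistent.

Adjoining -1/2a + 4b^2 - 15/2 makes the ideal the whole ring: the system is inconsistent.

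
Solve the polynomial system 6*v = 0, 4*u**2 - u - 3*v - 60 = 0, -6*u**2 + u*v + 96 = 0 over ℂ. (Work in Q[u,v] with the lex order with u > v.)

Compute a lex Gröbner basis by Buchberger's algorithm.
f_1 = 6*v, LT = v.
f_2 = 4*u**2 - u - 3*v - 60, LT = u**2.
f_3 = -6*u**2 + u*v + 96, LT = u**2.

S(f_2,f_3): lcm = u**2. S = 1/6*u*v - 1/4*u - 3/4*v + 1.
  leading term u*v: subtract (1/36*u)·f_1 from 1/6*u*v - 1/4*u - 3/4*v + 1 → -1/4*u - 3/4*v + 1
  leading term u: no divisor's leading term divides it; move -1/4*u to the remainder.
  leading term v: subtract (-1/8)·f_1 from -3/4*v + 1 → 1
  leading term 1: no divisor's leading term divides it; move 1 to the remainder.
  remainder -1/4*u + 1 ≠ 0; add h_4 = -1/4*u + 1 to the basis.

The other S-polynomials (S(f_1,f_2), S(f_1,f_3), S(f_1,h_4), S(f_2,h_4), S(f_3,h_4)) all reduce to 0 modulo the current basis, so we have a Gröbner basis.
Inter-reduce: drop elements whose leading term is divisible by another's, tail-reduce, and make monic.
Reduced Gröbner basis: {u - 4, v}.

A lex Gröbner basis eliminates variables successively. Here v depends only on v, with roots {0}; lifting each root through the earlier basis elements recovers the full solutions.
  v = 0: the earlier basis element becomes u - 4 = 0, giving u = 4 — point (4, 0).
Check: every point annihilates each of the original generators.
Zero-dimensionality of the ideal guarantees finitely many solutions over ℂ.

{(4, 0)}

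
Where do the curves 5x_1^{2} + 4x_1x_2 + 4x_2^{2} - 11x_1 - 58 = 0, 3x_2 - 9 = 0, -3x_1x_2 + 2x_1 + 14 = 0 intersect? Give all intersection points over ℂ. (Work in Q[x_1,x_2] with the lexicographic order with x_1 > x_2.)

{(2, 3)}

Compute a lex Gröbner basis by Buchberger's algorithm.
f_1 = 5x_1^{2} + 4x_1x_2 - 11x_1 + 4x_2^{2} - 58, LT = x_1^{2}.
f_2 = 3x_2 - 9, LT = x_2.
f_3 = -3x_1x_2 + 2x_1 + 14, LT = x_1x_2.

S(f_1,f_3): lcm = x_1^{2}x_2. S = \tfrac{2}{3}x_1^{2} + \tfrac{4}{5}x_1x_2^{2} - \tfrac{11}{5}x_1x_2 + \tfrac{14}{3}x_1 + \tfrac{4}{5}x_2^{3} - \tfrac{58}{5}x_2.
  reduce S modulo (f_1, f_2, f_3):
  remainder \tfrac{77}{15}x_1 - \tfrac{154}{15} ≠ 0; add h_4 = \tfrac{77}{15}x_1 - \tfrac{154}{15} to the basis.

The other S-polynomials (S(f_1,f_2), S(f_2,f_3), S(f_1,h_4), S(f_2,h_4), S(f_3,h_4)) all reduce to 0 modulo the current basis, so we have a Gröbner basis.
Inter-reduce: drop elements whose leading term is divisible by another's, tail-reduce, and make monic.
Reduced Gröbner basis: {x_1 - 2, x_2 - 3}.

From the last basis element, x_2 - 3 = 0, so x_2 takes values in {3}. Each choice, substituted upward through the basis, yields the corresponding point(s) of the solution set.
  x_2 = 3: the earlier basis element becomes x_1 - 2 = 0, giving x_1 = 2 — point (2, 3).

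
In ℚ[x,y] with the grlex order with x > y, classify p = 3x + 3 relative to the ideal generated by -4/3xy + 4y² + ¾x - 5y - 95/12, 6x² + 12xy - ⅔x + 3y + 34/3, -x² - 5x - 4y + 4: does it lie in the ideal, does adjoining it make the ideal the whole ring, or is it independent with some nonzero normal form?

First compute the reduced Gröbner basis of I by Buchberger's algorithm.
f_1 = -4/3xy + 4y² + ¾x - 5y - 95/12, LT = xy.
f_2 = 6x² + 12xy - ⅔x + 3y + 34/3, LT = x².
f_3 = -x² - 5x - 4y + 4, LT = x².

S(f_1,f_2): lcm = x²y. S = -5xy² - 9/16x² + 139/36xy - ½y² + 95/16x - 17/9y.
  leading term xy²: subtract (15/4y)·f_1 from -5xy² - 9/16x² + 139/36xy - ½y² + 95/16x - 17/9y → -15y³ - 9/16x² + 151/144xy + 73/4y² + 95/16x + 4003/144y
  leading term y³: no divisor's leading term divides it; move -15y³ to the remainder.
  leading term x²: subtract (-3/32)·f_2 from -9/16x² + 151/144xy + 73/4y² + 95/16x + 4003/144y → 313/144xy + 73/4y² + 47/8x + 8087/288y + 17/16
  leading term xy: subtract (-313/192)·f_1 from 313/144xy + 73/4y² + 47/8x + 8087/288y + 17/16 → 1189/48y² + 1817/256x + 11479/576y - 27287/2304
  leading term y²: no divisor's leading term divides it; move 1189/48y² to the remainder.
  leading term x: no divisor's leading term divides it; move 1817/256x to the remainder.
  leading term y: no divisor's leading term divides it; move 11479/576y to the remainder.
  leading term 1: no divisor's leading term divides it; move -27287/2304 to the remainder.
  remainder -15y³ + 1189/48y² + 1817/256x + 11479/576y - 27287/2304 ≠ 0; add h_4 = -15y³ + 1189/48y² + 1817/256x + 11479/576y - 27287/2304 to the basis.

S(f_1,f_3): lcm = x²y. S = -3xy² - 9/16x² - 5/4xy - 4y² + 95/16x + 4y.
  leading term xy²: subtract (9/4y)·f_1 from -3xy² - 9/16x² - 5/4xy - 4y² + 95/16x + 4y → -9y³ - 9/16x² - 47/16xy + 29/4y² + 95/16x + 349/16y
  leading term y³: subtract (⅗)·h_4 from -9y³ - 9/16x² - 47/16xy + 29/4y² + 95/16x + 349/16y → -9/16x² - 47/16xy - 609/80y² + 2149/1280x + 9461/960y + 27287/3840
  leading term x²: subtract (-3/32)·f_2 from -9/16x² - 47/16xy - 609/80y² + 2149/1280x + 9461/960y + 27287/3840 → -29/16xy - 609/80y² + 2069/1280x + 9731/960y + 31367/3840
  leading term xy: subtract (87/64)·f_1 from -29/16xy - 609/80y² + 2069/1280x + 9731/960y + 31367/3840 → -261/20y² + 191/320x + 254/15y + 18173/960
  leading term y²: no divisor's leading term divides it; move -261/20y² to the remainder.
  leading term x: no divisor's leading term divides it; move 191/320x to the remainder.
  leading term y: no divisor's leading term divides it; move 254/15y to the remainder.
  leading term 1: no divisor's leading term divides it; move 18173/960 to the remainder.
  remainder -261/20y² + 191/320x + 254/15y + 18173/960 ≠ 0; add h_5 = -261/20y² + 191/320x + 254/15y + 18173/960 to the basis.

S(f_2,f_3): lcm = x². S = 2xy - 46/9x - 7/2y + 53/9.
  leading term xy: subtract (-3/2)·f_1 from 2xy - 46/9x - 7/2y + 53/9 → 6y² - 287/72x - 11y - 431/72
  leading term y²: subtract (-40/87)·h_5 from 6y² - 287/72x - 11y - 431/72 → -3875/1044x - 839/261y + 2837/1044
  leading term x: no divisor's leading term divides it; move -3875/1044x to the remainder.
  leading term y: no divisor's leading term divides it; move -839/261y to the remainder.
  leading term 1: no divisor's leading term divides it; move 2837/1044 to the remainder.
  remainder -3875/1044x - 839/261y + 2837/1044 ≠ 0; add h_6 = -3875/1044x - 839/261y + 2837/1044 to the basis.

S(f_1,h_5): lcm = xy². S = -3y³ + 191/4176x² + 9209/12528xy + 15/4y² + 18173/12528x + 95/16y.
  leading term y³: subtract (⅕)·h_4 from -3y³ + 191/4176x² + 9209/12528xy + 15/4y² + 18173/12528x + 95/16y → 191/4176x² + 9209/12528xy - 289/240y² + 31129/1002240x + 5621/2880y + 27287/11520
  leading term x²: subtract (191/25056)·f_2 from 191/4176x² + 9209/12528xy - 289/240y² + 31129/1002240x + 5621/2880y + 27287/11520 → 8063/12528xy - 289/240y² + 108667/3006720x + 161099/83520y + 6862147/3006720
  leading term xy: subtract (-8063/16704)·f_1 from 8063/12528xy - 289/240y² + 108667/3006720x + 161099/83520y + 6862147/3006720 → 3793/5220y² + 299293/751680x - 3373/6960y - 1156907/751680
  leading term y²: subtract (-3793/68121)·h_5 from 3793/5220y² + 299293/751680x - 3373/6960y - 1156907/751680 → 235099/544968x + 1498315/3269808y - 396509/817452
  leading term x: subtract (-235099/2022750)·h_6 from 235099/544968x + 1498315/3269808y - 396509/817452 → 36966109/436914000y - 36966109/218457000
  leading term y: no divisor's leading term divides it; move 36966109/436914000y to the remainder.
  leading term 1: no divisor's leading term divides it; move -36966109/218457000 to the remainder.
  remainder 36966109/436914000y - 36966109/218457000 ≠ 0; add h_7 = 36966109/436914000y - 36966109/218457000 to the basis.

The other S-polynomials (S(f_1,h_4), S(f_2,h_4), S(f_3,h_4), S(f_2,h_5), S(f_3,h_5), S(h_4,h_5), S(f_1,h_6), S(f_2,h_6), S(f_3,h_6), S(h_4,h_6), S(h_5,h_6), S(f_1,h_7), S(f_2,h_7), S(f_3,h_7), S(h_4,h_7), S(h_5,h_7), S(h_6,h_7)) all reduce to 0 modulo the current basis, so we have a Gröbner basis.
Inter-reduce: drop elements whose leading term is divisible by another's, tail-reduce, and make monic.
Reduced Gröbner basis: {x + 1, y - 2}.
Label its elements g_1 = x + 1, g_2 = y - 2.

Reduce p = 3x + 3 modulo G:
  leading term x: subtract (3)·g_1 from 3x + 3 → 0
  normal form = 0.
Since the normal form is 0, p ∈ I.

The remainder on division by a Gröbner basis is unique — it is the normal form.

3x + 3 lies in I (it reduces to 0).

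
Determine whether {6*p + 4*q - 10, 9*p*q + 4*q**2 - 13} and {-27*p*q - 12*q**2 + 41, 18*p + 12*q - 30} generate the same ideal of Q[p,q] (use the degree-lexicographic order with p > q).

No, the ideals differ.

Two ideals are equal iff their reduced Gröbner bases coincide (the reduced basis is unique for a fixed ordering).
Buchberger on the first generating set:
f_1 = 6*p + 4*q - 10, LT = p.
f_2 = 9*p*q + 4*q**2 - 13, LT = p*q.

S(f_1,f_2): lcm = p*q. S = 2/9*q**2 - 5/3*q + 13/9.
  leading term q**2: no divisor's leading term divides it; move 2/9*q**2 to the remainder.
  leading term q: no divisor's leading term divides it; move -5/3*q to the remainder.
  leading term 1: no divisor's leading term divides it; move 13/9 to the remainder.
  remainder 2/9*q**2 - 5/3*q + 13/9 ≠ 0; add g_3 = 2/9*q**2 - 5/3*q + 13/9 to the basis.

S(f_1,g_3): leading monomials are coprime, so the S-polynomial reduces to 0 (Buchberger's first criterion).
S(f_2,g_3): lcm = p*q**2. S = 4/9*q**3 + 15/2*p*q - 13/2*p - 13/9*q.
  leading term q**3: subtract (2*q)·g_3 from 4/9*q**3 + 15/2*p*q - 13/2*p - 13/9*q → 15/2*p*q + 10/3*q**2 - 13/2*p - 13/3*q
  leading term p*q: subtract (5/4*q)·f_1 from 15/2*p*q + 10/3*q**2 - 13/2*p - 13/3*q → -5/3*q**2 - 13/2*p + 49/6*q
  leading term q**2: subtract (-15/2)·g_3 from -5/3*q**2 - 13/2*p + 49/6*q → -13/2*p - 13/3*q + 65/6
  leading term p: subtract (-13/12)·f_1 from -13/2*p - 13/3*q + 65/6 → 0
  remainder 0.

Every S-polynomial of the final basis reduces to 0, so we have a Gröbner basis.
Inter-reduce: drop elements whose leading term is divisible by another's, tail-reduce, and make monic.
Reduced Gröbner basis: {q**2 - 15/2*q + 13/2, p + 2/3*q - 5/3}.

Buchberger on the second generating set:
h_1 = -27*p*q - 12*q**2 + 41, LT = p*q.
h_2 = 18*p + 12*q - 30, LT = p.

S(h_1,h_2): lcm = p*q. S = -2/9*q**2 + 5/3*q - 41/27.
  leading term q**2: no divisor's leading term divides it; move -2/9*q**2 to the remainder.
  leading term q: no divisor's leading term divides it; move 5/3*q to the remainder.
  leading term 1: no divisor's leading term divides it; move -41/27 to the remainder.
  remainder -2/9*q**2 + 5/3*q - 41/27 ≠ 0; add k_3 = -2/9*q**2 + 5/3*q - 41/27 to the basis.

S(h_1,k_3): lcm = p*q**2. S = 4/9*q**3 + 15/2*p*q - 41/6*p - 41/27*q.
  leading term q**3: subtract (-2*q)·k_3 from 4/9*q**3 + 15/2*p*q - 41/6*p - 41/27*q → 15/2*p*q + 10/3*q**2 - 41/6*p - 41/9*q
  leading term p*q: subtract (-5/18)·h_1 from 15/2*p*q + 10/3*q**2 - 41/6*p - 41/9*q → -41/6*p - 41/9*q + 205/18
  leading term p: subtract (-41/108)·h_2 from -41/6*p - 41/9*q + 205/18 → 0
  remainder 0.

S(h_2,k_3): leading monomials are coprime, so the S-polynomial reduces to 0 (Buchberger's first criterion).
Every S-polynomial of the final basis reduces to 0, so we have a Gröbner basis.
Inter-reduce: drop elements whose leading term is divisible by another's, tail-reduce, and make monic.
Reduced Gröbner basis: {q**2 - 15/2*q + 41/6, p + 2/3*q - 5/3}.

Since the reduced bases disagree, the two ideals are not the same.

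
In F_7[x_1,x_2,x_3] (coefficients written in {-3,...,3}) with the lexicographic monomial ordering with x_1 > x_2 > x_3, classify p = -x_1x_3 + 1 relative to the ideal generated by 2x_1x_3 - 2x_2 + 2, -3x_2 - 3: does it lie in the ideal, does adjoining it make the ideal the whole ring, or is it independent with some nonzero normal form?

Adjoining -x_1x_3 + 1 makes the ideal the whole ring: the system is inconsistent.

First compute the reduced Gröbner basis of I by Buchberger's algorithm.
f_1 = 2x_1x_3 - 2x_2 + 2, LT = x_1x_3.
f_2 = -3x_2 - 3, LT = x_2.

The S-polynomials (S(f_1,f_2)) all reduce to 0 modulo the current basis, so we have a Gröbner basis.
Inter-reduce: drop elements whose leading term is divisible by another's, tail-reduce, and make monic.
Reduced Gröbner basis: {x_1x_3 + 2, x_2 + 1}.
Label its elements g_1 = x_1x_3 + 2, g_2 = x_2 + 1.

Reduce p = -x_1x_3 + 1 modulo G:
  leading term x_1x_3: subtract (-1)·g_1 from -x_1x_3 + 1 → 3
  leading term 1: no divisor's leading term divides it; move 3 to the remainder.
  normal form = 3.
The normal form is nonzero, so p ∉ I. Since p minus its normal form lies in I, I + (p) = I + (r) where r = 3; decide whether this ideal is the whole ring.
Here r = 3 is a nonzero constant, hence a unit: 1 ∈ I + (p), the Gröbner basis of I + (p) is {1}, and the enlarged system has no common solution — adjoining p is inconsistent.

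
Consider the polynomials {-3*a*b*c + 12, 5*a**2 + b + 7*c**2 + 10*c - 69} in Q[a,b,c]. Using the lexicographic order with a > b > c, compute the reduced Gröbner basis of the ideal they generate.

f_1 = -3*a*b*c + 12, LT = a*b*c.
f_2 = 5*a**2 + b + 7*c**2 + 10*c - 69, LT = a**2.

S(f_1,f_2): lcm = a**2*b*c. S = -4*a - 1/5*b**2*c - 7/5*b*c**3 - 2*b*c**2 + 69/5*b*c.
  reduce S modulo (f_1, f_2):
  remainder -4*a - 1/5*b**2*c - 7/5*b*c**3 - 2*b*c**2 + 69/5*b*c ≠ 0; add g_3 = -4*a - 1/5*b**2*c - 7/5*b*c**3 - 2*b*c**2 + 69/5*b*c to the basis.

S(f_1,g_3): lcm = a*b*c. S = -1/20*b**3*c**2 - 7/20*b**2*c**4 - 1/2*b**2*c**3 + 69/20*b**2*c**2 - 4.
  reduce S modulo (f_1, f_2, g_3):
  remainder -1/20*b**3*c**2 - 7/20*b**2*c**4 - 1/2*b**2*c**3 + 69/20*b**2*c**2 - 4 ≠ 0; add g_4 = -1/20*b**3*c**2 - 7/20*b**2*c**4 - 1/2*b**2*c**3 + 69/20*b**2*c**2 - 4 to the basis.

The other S-polynomials (S(f_2,g_3), S(f_1,g_4), S(f_2,g_4), S(g_3,g_4)) all reduce to 0 modulo the current basis, so we have a Gröbner basis.
Inter-reduce: drop elements whose leading term is divisible by another's, tail-reduce, and make monic.

G = {a + 1/20*b**2*c + 7/20*b*c**3 + 1/2*b*c**2 - 69/20*b*c, b**3*c**2 + 7*b**2*c**4 + 10*b**2*c**3 - 69*b**2*c**2 + 80}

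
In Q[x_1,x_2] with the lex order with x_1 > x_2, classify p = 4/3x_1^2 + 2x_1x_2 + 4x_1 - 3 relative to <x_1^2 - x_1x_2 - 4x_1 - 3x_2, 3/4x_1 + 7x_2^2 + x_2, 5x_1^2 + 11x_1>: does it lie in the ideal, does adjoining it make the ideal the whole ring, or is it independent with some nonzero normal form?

First compute the reduced Gröbner basis of I by Buchberger's algorithm.
f_1 = x_1^2 - x_1x_2 - 4x_1 - 3x_2, LT = x_1^2.
f_2 = 3/4x_1 + 7x_2^2 + x_2, LT = x_1.
f_3 = 5x_1^2 + 11x_1, LT = x_1^2.

S(f_1,f_2): lcm = x_1^2. S = -28/3x_1x_2^2 - 7/3x_1x_2 - 4x_1 - 3x_2.
  leading term x_1x_2^2: subtract (-112/9x_2^2)·f_2 from -28/3x_1x_2^2 - 7/3x_1x_2 - 4x_1 - 3x_2 → -7/3x_1x_2 - 4x_1 + 784/9x_2^4 + 112/9x_2^3 - 3x_2
  leading term x_1x_2: subtract (-28/9x_2)·f_2 from -7/3x_1x_2 - 4x_1 + 784/9x_2^4 + 112/9x_2^3 - 3x_2 → -4x_1 + 784/9x_2^4 + 308/9x_2^3 + 28/9x_2^2 - 3x_2
  leading term x_1: subtract (-16/3)·f_2 from -4x_1 + 784/9x_2^4 + 308/9x_2^3 + 28/9x_2^2 - 3x_2 → 784/9x_2^4 + 308/9x_2^3 + 364/9x_2^2 + 7/3x_2
  leading term x_2^4: no divisor's leading term divides it; move 784/9x_2^4 to the remainder.
  leading term x_2^3: no divisor's leading term divides it; move 308/9x_2^3 to the remainder.
  leading term x_2^2: no divisor's leading term divides it; move 364/9x_2^2 to the remainder.
  leading term x_2: no divisor's leading term divides it; move 7/3x_2 to the remainder.
  remainder 784/9x_2^4 + 308/9x_2^3 + 364/9x_2^2 + 7/3x_2 ≠ 0; add h_4 = 784/9x_2^4 + 308/9x_2^3 + 364/9x_2^2 + 7/3x_2 to the basis.

S(f_1,f_3): lcm = x_1^2. S = -x_1x_2 - 31/5x_1 - 3x_2.
  leading term x_1x_2: subtract (-4/3x_2)·f_2 from -x_1x_2 - 31/5x_1 - 3x_2 → -31/5x_1 + 28/3x_2^3 + 4/3x_2^2 - 3x_2
  leading term x_1: subtract (-124/15)·f_2 from -31/5x_1 + 28/3x_2^3 + 4/3x_2^2 - 3x_2 → 28/3x_2^3 + 296/5x_2^2 + 79/15x_2
  leading term x_2^3: no divisor's leading term divides it; move 28/3x_2^3 to the remainder.
  leading term x_2^2: no divisor's leading term divides it; move 296/5x_2^2 to the remainder.
  leading term x_2: no divisor's leading term divides it; move 79/15x_2 to the remainder.
  remainder 28/3x_2^3 + 296/5x_2^2 + 79/15x_2 ≠ 0; add h_5 = 28/3x_2^3 + 296/5x_2^2 + 79/15x_2 to the basis.

S(f_2,f_3): lcm = x_1^2. S = 28/3x_1x_2^2 + 4/3x_1x_2 - 11/5x_1.
  leading term x_1x_2^2: subtract (112/9x_2^2)·f_2 from 28/3x_1x_2^2 + 4/3x_1x_2 - 11/5x_1 → 4/3x_1x_2 - 11/5x_1 - 784/9x_2^4 - 112/9x_2^3
  leading term x_1x_2: subtract (16/9x_2)·f_2 from 4/3x_1x_2 - 11/5x_1 - 784/9x_2^4 - 112/9x_2^3 → -11/5x_1 - 784/9x_2^4 - 224/9x_2^3 - 16/9x_2^2
  leading term x_1: subtract (-44/15)·f_2 from -11/5x_1 - 784/9x_2^4 - 224/9x_2^3 - 16/9x_2^2 → -784/9x_2^4 - 224/9x_2^3 + 844/45x_2^2 + 44/15x_2
  leading term x_2^4: subtract (-1)·h_4 from -784/9x_2^4 - 224/9x_2^3 + 844/45x_2^2 + 44/15x_2 → 28/3x_2^3 + 296/5x_2^2 + 79/15x_2
  leading term x_2^3: subtract (1)·h_5 from 28/3x_2^3 + 296/5x_2^2 + 79/15x_2 → 0
  remainder 0.

S(f_1,h_4): leading monomials are coprime, so the S-polynomial reduces to 0 (Buchberger's first criterion).
S(f_2,h_4): leading monomials are coprime, so the S-polynomial reduces to 0 (Buchberger's first criterion).
S(f_3,h_4): leading monomials are coprime, so the S-polynomial reduces to 0 (Buchberger's first criterion).
S(f_1,h_5): leading monomials are coprime, so the S-polynomial reduces to 0 (Buchberger's first criterion).
S(f_2,h_5): leading monomials are coprime, so the S-polynomial reduces to 0 (Buchberger's first criterion).
S(f_3,h_5): leading monomials are coprime, so the S-polynomial reduces to 0 (Buchberger's first criterion).
S(h_4,h_5): lcm = x_2^4. S = -119/20x_2^3 - 1/10x_2^2 + 3/112x_2.
  leading term x_2^3: subtract (-51/80)·h_5 from -119/20x_2^3 - 1/10x_2^2 + 3/112x_2 → 941/25x_2^2 + 2369/700x_2
  leading term x_2^2: no divisor's leading term divides it; move 941/25x_2^2 to the remainder.
  leading term x_2: no divisor's leading term divides it; move 2369/700x_2 to the remainder.
  remainder 941/25x_2^2 + 2369/700x_2 ≠ 0; add h_6 = 941/25x_2^2 + 2369/700x_2 to the basis.

S(f_1,h_6): leading monomials are coprime, so the S-polynomial reduces to 0 (Buchberger's first criterion).
S(f_2,h_6): leading monomials are coprime, so the S-polynomial reduces to 0 (Buchberger's first criterion).
S(f_3,h_6): leading monomials are coprime, so the S-polynomial reduces to 0 (Buchberger's first criterion).
S(h_4,h_6): lcm = x_2^4. S = 3991/13174x_2^3 + 13/28x_2^2 + 3/112x_2.
  leading term x_2^3: subtract (11973/368872)·h_5 from 3991/13174x_2^3 + 13/28x_2^2 + 3/112x_2 → -1343849/922180x_2^2 - 531773/3688720x_2
  leading term x_2^2: subtract (-6719245/173554276)·h_6 from -1343849/922180x_2^2 - 531773/3688720x_2 → -31921047/2429759864x_2
  leading term x_2: no divisor's leading term divides it; move -31921047/2429759864x_2 to the remainder.
  remainder -31921047/2429759864x_2 ≠ 0; add h_7 = -31921047/2429759864x_2 to the basis.

S(h_5,h_6): lcm = x_2^3. S = 823763/131740x_2^2 + 79/140x_2.
  leading term x_2^2: subtract (4118815/24793468)·h_6 from 823763/131740x_2^2 + 79/140x_2 → 1437885/694217104x_2
  leading term x_2: subtract (-35/222)·h_7 from 1437885/694217104x_2 → 0
  remainder 0.

S(f_1,h_7): leading monomials are coprime, so the S-polynomial reduces to 0 (Buchberger's first criterion).
S(f_2,h_7): leading monomials are coprime, so the S-polynomial reduces to 0 (Buchberger's first criterion).
S(f_3,h_7): leading monomials are coprime, so the S-polynomial reduces to 0 (Buchberger's first criterion).
S(h_4,h_7): lcm = x_2^4. S = 11/28x_2^3 + 13/28x_2^2 + 3/112x_2.
  leading term x_2^3: subtract (33/784)·h_5 from 11/28x_2^3 + 13/28x_2^2 + 3/112x_2 → -1987/980x_2^2 - 191/980x_2
  leading term x_2^2: subtract (-9935/184436)·h_6 from -1987/980x_2^2 - 191/980x_2 → -65053/5164208x_2
  leading term x_2: subtract (61214873/63842094)·h_7 from -65053/5164208x_2 → 0
  remainder 0.

S(h_5,h_7): lcm = x_2^3. S = 222/35x_2^2 + 79/140x_2.
  leading term x_2^2: subtract (1110/6587)·h_6 from 222/35x_2^2 + 79/140x_2 → -1109/184436x_2
  leading term x_2: subtract (14609966/31921047)·h_7 from -1109/184436x_2 → 0
  remainder 0.

S(h_6,h_7): lcm = x_2^2. S = 2369/26348x_2.
  leading term x_2: subtract (-218464442/31921047)·h_7 from 2369/26348x_2 → 0
  remainder 0.

Every S-polynomial of the final basis reduces to 0, so we have a Gröbner basis.
Inter-reduce: drop elements whose leading term is divisible by another's, tail-reduce, and make monic.
Reduced Gröbner basis: {x_1, x_2}.
Label its elements g_1 = x_1, g_2 = x_2.

Reduce p = 4/3x_1^2 + 2x_1x_2 + 4x_1 - 3 modulo G:
  leading term x_1^2: subtract (4/3x_1)·g_1 from 4/3x_1^2 + 2x_1x_2 + 4x_1 - 3 → 2x_1x_2 + 4x_1 - 3
  leading term x_1x_2: subtract (2x_2)·g_1 from 2x_1x_2 + 4x_1 - 3 → 4x_1 - 3
  leading term x_1: subtract (4)·g_1 from 4x_1 - 3 → -3
  leading term 1: no divisor's leading term divides it; move -3 to the remainder.
  normal form = -3.
The normal form is nonzero, so p ∉ I. Since p minus its normal form lies in I, I + (p) = I + (r) where r = -3; decide whether this ideal is the whole ring.
Here r = -3 is a nonzero constant, hence a unit: 1 ∈ I + (p), the Gröbner basis of I + (p) is {1}, and the enlarged system has no common solution — adjoining p is inconsistent.

Ideal membership is decidable via reduction modulo a Gröbner basis.

Adjoining 4/3x_1^2 + 2x_1x_2 + 4x_1 - 3 makes the ideal the whole ring: the system is inconsistent.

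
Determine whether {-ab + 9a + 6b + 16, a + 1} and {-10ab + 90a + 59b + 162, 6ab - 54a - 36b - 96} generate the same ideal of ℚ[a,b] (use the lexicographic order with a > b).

For a fixed monomial order, each ideal has a unique reduced Gröbner basis; comparing bases decides equality.
Buchberger on the first generating set:
f_1 = -ab + 9a + 6b + 16, LT = ab.
f_2 = a + 1, LT = a.

S(f_1,f_2): lcm = ab. S = -9a - 7b - 16.
  leading term a: subtract (-9)·f_2 from -9a - 7b - 16 → -7b - 7
  leading term b: no divisor's leading term divides it; move -7b to the remainder.
  leading term 1: no divisor's leading term divides it; move -7 to the remainder.
  remainder -7b - 7 ≠ 0; add g_3 = -7b - 7 to the basis.

S(f_1,g_3): lcm = ab. S = -10a - 6b - 16.
  leading term a: subtract (-10)·f_2 from -10a - 6b - 16 → -6b - 6
  leading term b: subtract (6/7)·g_3 from -6b - 6 → 0
  remainder 0.

S(f_2,g_3): leading monomials are coprime, so the S-polynomial reduces to 0 (Buchberger's first criterion).
Every S-polynomial of the final basis reduces to 0, so we have a Gröbner basis.
Inter-reduce: drop elements whose leading term is divisible by another's, tail-reduce, and make monic.
Reduced Gröbner basis: {a + 1, b + 1}.

Buchberger on the second generating set:
h_1 = -10ab + 90a + 59b + 162, LT = ab.
h_2 = 6ab - 54a - 36b - 96, LT = ab.

S(h_1,h_2): lcm = ab. S = 1/10b - ⅕.
  leading term b: no divisor's leading term divides it; move 1/10b to the remainder.
  leading term 1: no divisor's leading term divides it; move -⅕ to the remainder.
  remainder 1/10b - ⅕ ≠ 0; add k_3 = 1/10b - ⅕ to the basis.

S(h_1,k_3): lcm = ab. S = -7a - 59/10b - 81/5.
  leading term a: no divisor's leading term divides it; move -7a to the remainder.
  leading term b: subtract (-59)·k_3 from -59/10b - 81/5 → -28
  leading term 1: no divisor's leading term divides it; move -28 to the remainder.
  remainder -7a - 28 ≠ 0; add k_4 = -7a - 28 to the basis.

S(h_2,k_3): lcm = ab. S = -7a - 6b - 16.
  leading term a: subtract (1)·k_4 from -7a - 6b - 16 → -6b + 12
  leading term b: subtract (-60)·k_3 from -6b + 12 → 0
  remainder 0.

S(h_1,k_4): lcm = ab. S = -9a - 99/10b - 81/5.
  leading term a: subtract (9/7)·k_4 from -9a - 99/10b - 81/5 → -99/10b + 99/5
  leading term b: subtract (-99)·k_3 from -99/10b + 99/5 → 0
  remainder 0.

S(h_2,k_4): lcm = ab. S = -9a - 10b - 16.
  leading term a: subtract (9/7)·k_4 from -9a - 10b - 16 → -10b + 20
  leading term b: subtract (-100)·k_3 from -10b + 20 → 0
  remainder 0.

S(k_3,k_4): leading monomials are coprime, so the S-polynomial reduces to 0 (Buchberger's first criterion).
Every S-polynomial of the final basis reduces to 0, so we have a Gröbner basis.
Inter-reduce: drop elements whose leading term is divisible by another's, tail-reduce, and make monic.
Reduced Gröbner basis: {a + 4, b - 2}.

These differ, so the ideals are not equal.

No, the ideals differ.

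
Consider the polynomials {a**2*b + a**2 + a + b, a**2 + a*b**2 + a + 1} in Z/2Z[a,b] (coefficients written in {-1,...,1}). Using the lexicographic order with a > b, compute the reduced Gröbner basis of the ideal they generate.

f_1 = a**2*b + a**2 + a + b, LT = a**2*b.
f_2 = a**2 + a*b**2 + a + 1, LT = a**2.

S(f_1,f_2): lcm = a**2*b. S = a**2 + a*b**3 + a*b + a.
  leading term a**2: subtract (1)·f_2 from a**2 + a*b**3 + a*b + a → a*b**3 + a*b**2 + a*b + 1
  leading term a*b**3: no divisor's leading term divides it; move a*b**3 to the remainder.
  leading term a*b**2: no divisor's leading term divides it; move a*b**2 to the remainder.
  leading term a*b: no divisor's leading term divides it; move a*b to the remainder.
  leading term 1: no divisor's leading term divides it; move 1 to the remainder.
  remainder a*b**3 + a*b**2 + a*b + 1 ≠ 0; add g_3 = a*b**3 + a*b**2 + a*b + 1 to the basis.

S(f_1,g_3): lcm = a**2*b**3. S = a**2*b + a*b**2 + a + b**3.
  leading term a**2*b: subtract (1)·f_1 from a**2*b + a*b**2 + a + b**3 → a**2 + a*b**2 + b**3 + b
  leading term a**2: subtract (1)·f_2 from a**2 + a*b**2 + b**3 + b → a + b**3 + b + 1
  leading term a: no divisor's leading term divides it; move a to the remainder.
  leading term b**3: no divisor's leading term divides it; move b**3 to the remainder.
  leading term b: no divisor's leading term divides it; move b to the remainder.
  leading term 1: no divisor's leading term divides it; move 1 to the remainder.
  remainder a + b**3 + b + 1 ≠ 0; add g_4 = a + b**3 + b + 1 to the basis.

S(g_3,g_4): lcm = a*b**3. S = a*b**2 + a*b + b**6 + b**4 + b**3 + 1.
  leading term a*b**2: subtract (b**2)·g_4 from a*b**2 + a*b + b**6 + b**4 + b**3 + 1 → a*b + b**6 + b**5 + b**4 + b**2 + 1
  leading term a*b: subtract (b)·g_4 from a*b + b**6 + b**5 + b**4 + b**2 + 1 → b**6 + b**5 + b + 1
  leading term b**6: no divisor's leading term divides it; move b**6 to the remainder.
  leading term b**5: no divisor's leading term divides it; move b**5 to the remainder.
  leading term b: no divisor's leading term divides it; move b to the remainder.
  leading term 1: no divisor's leading term divides it; move 1 to the remainder.
  remainder b**6 + b**5 + b + 1 ≠ 0; add g_5 = b**6 + b**5 + b + 1 to the basis.

The other S-polynomials (S(f_2,g_3), S(f_1,g_4), S(f_2,g_4), S(f_1,g_5), S(f_2,g_5), S(g_3,g_5), S(g_4,g_5)) all reduce to 0 modulo the current basis, so we have a Gröbner basis.
Inter-reduce: drop elements whose leading term is divisible by another's, tail-reduce, and make monic.

G = {a + b**3 + b + 1, b**6 + b**5 + b + 1}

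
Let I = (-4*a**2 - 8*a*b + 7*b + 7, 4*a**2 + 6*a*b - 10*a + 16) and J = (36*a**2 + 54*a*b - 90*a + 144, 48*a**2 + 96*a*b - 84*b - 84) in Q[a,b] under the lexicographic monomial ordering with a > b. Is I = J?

For a fixed monomial order, each ideal has a unique reduced Gröbner basis; comparing bases decides equality.
Buchberger on the first generating set:
f_1 = -4*a**2 - 8*a*b + 7*b + 7, LT = a**2.
f_2 = 4*a**2 + 6*a*b - 10*a + 16, LT = a**2.

S(f_1,f_2): lcm = a**2. S = 1/2*a*b + 5/2*a - 7/4*b - 23/4.
  reduce S modulo (f_1, f_2):
  remainder 1/2*a*b + 5/2*a - 7/4*b - 23/4 ≠ 0; add g_3 = 1/2*a*b + 5/2*a - 7/4*b - 23/4 to the basis.

S(f_1,g_3): lcm = a**2*b. S = -5*a**2 + 2*a*b**2 + 7/2*a*b + 23/2*a - 7/4*b**2 - 7/4*b.
  reduce S modulo (f_1, f_2, g_3):
  remainder -6*a + 21/4*b**2 + 99/4*b + 63/2 ≠ 0; add g_4 = -6*a + 21/4*b**2 + 99/4*b + 63/2 to the basis.

S(g_3,g_4): lcm = a*b. S = 5*a + 7/8*b**3 + 33/8*b**2 + 7/4*b - 23/2.
  reduce S modulo (f_1, f_2, g_3, g_4):
  remainder 7/8*b**3 + 17/2*b**2 + 179/8*b + 59/4 ≠ 0; add g_5 = 7/8*b**3 + 17/2*b**2 + 179/8*b + 59/4 to the basis.

The other S-polynomials (S(f_2,g_3), S(f_1,g_4), S(f_2,g_4), S(f_1,g_5), S(f_2,g_5), S(g_3,g_5), S(g_4,g_5)) all reduce to 0 modulo the current basis, so we have a Gröbner basis.
Inter-reduce: drop elements whose leading term is divisible by another's, tail-reduce, and make monic.
Reduced Gröbner basis: {a - 7/8*b**2 - 33/8*b - 21/4, b**3 + 68/7*b**2 + 179/7*b + 118/7}.

Buchberger on the second generating set:
h_1 = 36*a**2 + 54*a*b - 90*a + 144, LT = a**2.
h_2 = 48*a**2 + 96*a*b - 84*b - 84, LT = a**2.

S(h_1,h_2): lcm = a**2. S = -1/2*a*b - 5/2*a + 7/4*b + 23/4.
  reduce S modulo (h_1, h_2):
  remainder -1/2*a*b - 5/2*a + 7/4*b + 23/4 ≠ 0; add k_3 = -1/2*a*b - 5/2*a + 7/4*b + 23/4 to the basis.

S(h_1,k_3): lcm = a**2*b. S = -5*a**2 + 3/2*a*b**2 + a*b + 23/2*a + 4*b.
  reduce S modulo (h_1, h_2, k_3):
  remainder -6*a + 21/4*b**2 + 99/4*b + 63/2 ≠ 0; add k_4 = -6*a + 21/4*b**2 + 99/4*b + 63/2 to the basis.

S(k_3,k_4): lcm = a*b. S = 5*a + 7/8*b**3 + 33/8*b**2 + 7/4*b - 23/2.
  reduce S modulo (h_1, h_2, k_3, k_4):
  remainder 7/8*b**3 + 17/2*b**2 + 179/8*b + 59/4 ≠ 0; add k_5 = 7/8*b**3 + 17/2*b**2 + 179/8*b + 59/4 to the basis.

The other S-polynomials (S(h_2,k_3), S(h_1,k_4), S(h_2,k_4), S(h_1,k_5), S(h_2,k_5), S(k_3,k_5), S(k_4,k_5)) all reduce to 0 modulo the current basis, so we have a Gröbner basis.
Inter-reduce: drop elements whose leading term is divisible by another's, tail-reduce, and make monic.
Reduced Gröbner basis: {a - 7/8*b**2 - 33/8*b - 21/4, b**3 + 68/7*b**2 + 179/7*b + 118/7}.

These coincide, so the ideals are equal.

Yes, the ideals are equal.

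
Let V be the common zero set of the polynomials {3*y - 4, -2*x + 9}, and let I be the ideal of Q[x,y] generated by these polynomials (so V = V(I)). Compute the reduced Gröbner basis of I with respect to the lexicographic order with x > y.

G = {x - 9/2, y - 4/3}

f_1 = 3*y - 4, LT = y.
f_2 = -2*x + 9, LT = x.

The S-polynomials (S(f_1,f_2)) all reduce to 0 modulo the current basis, so we have a Gröbner basis.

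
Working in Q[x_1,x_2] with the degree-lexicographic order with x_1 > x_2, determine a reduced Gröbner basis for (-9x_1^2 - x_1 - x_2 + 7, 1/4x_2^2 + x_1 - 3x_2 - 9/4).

f_1 = -9x_1^2 - x_1 - x_2 + 7, LT = x_1^2.
f_2 = 1/4x_2^2 + x_1 - 3x_2 - 9/4, LT = x_2^2.

The S-polynomials (S(f_1,f_2)) all reduce to 0 modulo the current basis, so we have a Gröbner basis.

G = {x_1^2 + 1/9x_1 + 1/9x_2 - 7/9, x_2^2 + 4x_1 - 12x_2 - 9}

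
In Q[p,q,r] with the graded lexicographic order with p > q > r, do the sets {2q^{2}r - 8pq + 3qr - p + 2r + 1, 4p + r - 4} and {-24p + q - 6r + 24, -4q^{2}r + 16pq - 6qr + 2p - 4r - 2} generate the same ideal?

For a fixed monomial order, each ideal has a unique reduced Gröbner basis; comparing bases decides equality.
Buchberger on the first generating set:
f_1 = 2q^{2}r - 8pq + 3qr - p + 2r + 1, LT = q^{2}r.
f_2 = 4p + r - 4, LT = p.

The S-polynomials (S(f_1,f_2)) all reduce to 0 modulo the current basis, so we have a Gröbner basis.
Inter-reduce: drop elements whose leading term is divisible by another's, tail-reduce, and make monic.
Reduced Gröbner basis: {q^{2}r + \tfrac{5}{2}qr - 4q + \tfrac{9}{8}r, p + \tfrac{1}{4}r - 1}.

Buchberger on the second generating set:
h_1 = -24p + q - 6r + 24, LT = p.
h_2 = -4q^{2}r + 16pq - 6qr + 2p - 4r - 2, LT = q^{2}r.

The S-polynomials (S(h_1,h_2)) all reduce to 0 modulo the current basis, so we have a Gröbner basis.
Inter-reduce: drop elements whose leading term is divisible by another's, tail-reduce, and make monic.
Reduced Gröbner basis: {q^{2}r - \tfrac{1}{6}q^{2} + \tfrac{5}{2}qr - \tfrac{193}{48}q + \tfrac{9}{8}r, p - \tfrac{1}{24}q + \tfrac{1}{4}r - 1}.

These differ, so the ideals are not equal.

No, the ideals differ.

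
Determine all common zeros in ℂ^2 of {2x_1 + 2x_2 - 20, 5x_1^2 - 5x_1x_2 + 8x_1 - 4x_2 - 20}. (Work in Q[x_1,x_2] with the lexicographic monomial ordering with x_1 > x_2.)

Compute a lex Gröbner basis by Buchberger's algorithm.
f_1 = 2x_1 + 2x_2 - 20, LT = x_1.
f_2 = 5x_1^2 - 5x_1x_2 + 8x_1 - 4x_2 - 20, LT = x_1^2.

S(f_1,f_2): lcm = x_1^2. S = 2x_1x_2 - 58/5x_1 + 4/5x_2 + 4.
  leading term x_1x_2: subtract (x_2)·f_1 from 2x_1x_2 - 58/5x_1 + 4/5x_2 + 4 → -58/5x_1 - 2x_2^2 + 104/5x_2 + 4
  leading term x_1: subtract (-29/5)·f_1 from -58/5x_1 - 2x_2^2 + 104/5x_2 + 4 → -2x_2^2 + 162/5x_2 - 112
  leading term x_2^2: no divisor's leading term divides it; move -2x_2^2 to the remainder.
  leading term x_2: no divisor's leading term divides it; move 162/5x_2 to the remainder.
  leading term 1: no divisor's leading term divides it; move -112 to the remainder.
  remainder -2x_2^2 + 162/5x_2 - 112 ≠ 0; add h_3 = -2x_2^2 + 162/5x_2 - 112 to the basis.

S(f_1,h_3): leading monomials are coprime, so the S-polynomial reduces to 0 (Buchberger's first criterion).
S(f_2,h_3): leading monomials are coprime, so the S-polynomial reduces to 0 (Buchberger's first criterion).
Every S-polynomial of the final basis reduces to 0, so we have a Gröbner basis.
Inter-reduce: drop elements whose leading term is divisible by another's, tail-reduce, and make monic.
Reduced Gröbner basis: {x_1 + x_2 - 10, x_2^2 - 81/5x_2 + 56}.

Since the basis is lex-ordered, x_2^2 - 81/5x_2 + 56 is univariate in x_2. Its roots are {5, 56/5}. Back-substituting each root into the other basis elements fixes the other coordinates.
  x_2 = 5: the earlier basis element becomes x_1 - 5 = 0, giving x_1 = 5 — point (5, 5).
  x_2 = 56/5: the earlier basis element becomes x_1 + 6/5 = 0, giving x_1 = -6/5 — point (-6/5, 56/5).

{(5, 5), (-6/5, 56/5)}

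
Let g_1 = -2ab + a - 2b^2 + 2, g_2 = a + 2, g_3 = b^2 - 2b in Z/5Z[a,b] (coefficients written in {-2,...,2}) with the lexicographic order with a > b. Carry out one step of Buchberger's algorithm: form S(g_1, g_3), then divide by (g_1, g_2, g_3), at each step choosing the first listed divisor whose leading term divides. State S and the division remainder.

S(g_1, g_3) = -ab + b^3 - b; remainder on division = 0.

lcm(LM(g_1), LM(g_3)) = ab^2.
S = (lcm/LT(g_1))·g_1 − (lcm/LT(g_3))·g_3 = -ab + b^3 - b.
Reduce S modulo (g_1, g_2, g_3) in that order:
  leading term ab: subtract (-2)·g_1 from -ab + b^3 - b → 2a + b^3 + b^2 - b - 1
  leading term a: subtract (2)·g_2 from 2a + b^3 + b^2 - b - 1 → b^3 + b^2 - b
  leading term b^3: subtract (b)·g_3 from b^3 + b^2 - b → -2b^2 - b
  leading term b^2: subtract (-2)·g_3 from -2b^2 - b → 0
The remainder is 0, so this S-polynomial contributes no new basis element.
An S-polynomial is built so that the two leading terms cancel; whether anything survives reduction is exactly the Gröbner-basis criterion.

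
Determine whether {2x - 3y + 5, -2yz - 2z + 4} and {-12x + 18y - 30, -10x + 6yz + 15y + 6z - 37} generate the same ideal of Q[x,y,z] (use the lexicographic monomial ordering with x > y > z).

For a fixed monomial order, each ideal has a unique reduced Gröbner basis; comparing bases decides equality.
Buchberger on the first generating set:
f_1 = 2x - 3y + 5, LT = x.
f_2 = -2yz - 2z + 4, LT = yz.

The S-polynomials (S(f_1,f_2)) all reduce to 0 modulo the current basis, so we have a Gröbner basis.
Inter-reduce: drop elements whose leading term is divisible by another's, tail-reduce, and make monic.
Reduced Gröbner basis: {x - 3/2y + 5/2, yz + z - 2}.

Buchberger on the second generating set:
h_1 = -12x + 18y - 30, LT = x.
h_2 = -10x + 6yz + 15y + 6z - 37, LT = x.

S(h_1,h_2): lcm = x. S = 3/5yz + 3/5z - 6/5.
  reduce S modulo (h_1, h_2):
  remainder 3/5yz + 3/5z - 6/5 ≠ 0; add k_3 = 3/5yz + 3/5z - 6/5 to the basis.

The other S-polynomials (S(h_1,k_3), S(h_2,k_3)) all reduce to 0 modulo the current basis, so we have a Gröbner basis.
Inter-reduce: drop elements whose leading term is divisible by another's, tail-reduce, and make monic.
Reduced Gröbner basis: {x - 3/2y + 5/2, yz + z - 2}.

These coincide, so the ideals are equal.

Yes, the ideals are equal.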